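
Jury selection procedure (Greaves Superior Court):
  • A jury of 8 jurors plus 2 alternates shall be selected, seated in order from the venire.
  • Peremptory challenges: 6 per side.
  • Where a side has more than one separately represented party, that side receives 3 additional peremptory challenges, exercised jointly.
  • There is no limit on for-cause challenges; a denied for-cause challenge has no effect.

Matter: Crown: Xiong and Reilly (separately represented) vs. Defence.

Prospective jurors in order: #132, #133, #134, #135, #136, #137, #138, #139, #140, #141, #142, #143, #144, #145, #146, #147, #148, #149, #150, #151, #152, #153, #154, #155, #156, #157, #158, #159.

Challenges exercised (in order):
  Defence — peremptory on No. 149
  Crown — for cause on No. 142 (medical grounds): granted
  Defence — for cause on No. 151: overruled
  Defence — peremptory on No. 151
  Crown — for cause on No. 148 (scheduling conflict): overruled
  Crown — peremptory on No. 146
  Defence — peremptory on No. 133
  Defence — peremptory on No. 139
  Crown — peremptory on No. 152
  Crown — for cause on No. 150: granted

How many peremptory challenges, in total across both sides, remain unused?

Crown allotment: 6 base + 3 multi-party = 9. Defence allotment: 6.
Crown peremptories used: #146, #152 — 2 (for-cause on #142, #148, #150 don't count).
Defence peremptories used: #149, #151, #133, #139 — 4 (the for-cause on #151 doesn't count).
Remaining: (9 − 2) + (6 − 4) = 9.

9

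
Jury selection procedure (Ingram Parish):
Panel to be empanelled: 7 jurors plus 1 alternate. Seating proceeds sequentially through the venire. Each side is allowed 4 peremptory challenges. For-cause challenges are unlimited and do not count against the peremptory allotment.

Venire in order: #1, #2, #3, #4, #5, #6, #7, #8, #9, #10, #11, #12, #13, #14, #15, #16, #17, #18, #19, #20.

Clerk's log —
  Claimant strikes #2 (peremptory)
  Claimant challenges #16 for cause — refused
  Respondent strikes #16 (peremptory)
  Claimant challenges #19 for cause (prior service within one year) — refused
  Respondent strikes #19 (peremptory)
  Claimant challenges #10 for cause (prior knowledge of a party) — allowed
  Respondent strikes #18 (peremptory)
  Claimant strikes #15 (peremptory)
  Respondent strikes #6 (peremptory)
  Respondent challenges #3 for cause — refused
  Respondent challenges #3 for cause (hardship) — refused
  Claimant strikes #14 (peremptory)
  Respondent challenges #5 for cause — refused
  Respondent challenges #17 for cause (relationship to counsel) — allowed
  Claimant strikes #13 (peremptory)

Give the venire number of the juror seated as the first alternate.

Removed: #2, #6, #10, #13, #14, #15, #16, #17, #18, #19. (#3, #5 stay — for-cause denied.)
Filling seats in venire order through position 8: #1, #3, #4, #5, #7, #8, #9, #11.
So alternate 1 is #11.

11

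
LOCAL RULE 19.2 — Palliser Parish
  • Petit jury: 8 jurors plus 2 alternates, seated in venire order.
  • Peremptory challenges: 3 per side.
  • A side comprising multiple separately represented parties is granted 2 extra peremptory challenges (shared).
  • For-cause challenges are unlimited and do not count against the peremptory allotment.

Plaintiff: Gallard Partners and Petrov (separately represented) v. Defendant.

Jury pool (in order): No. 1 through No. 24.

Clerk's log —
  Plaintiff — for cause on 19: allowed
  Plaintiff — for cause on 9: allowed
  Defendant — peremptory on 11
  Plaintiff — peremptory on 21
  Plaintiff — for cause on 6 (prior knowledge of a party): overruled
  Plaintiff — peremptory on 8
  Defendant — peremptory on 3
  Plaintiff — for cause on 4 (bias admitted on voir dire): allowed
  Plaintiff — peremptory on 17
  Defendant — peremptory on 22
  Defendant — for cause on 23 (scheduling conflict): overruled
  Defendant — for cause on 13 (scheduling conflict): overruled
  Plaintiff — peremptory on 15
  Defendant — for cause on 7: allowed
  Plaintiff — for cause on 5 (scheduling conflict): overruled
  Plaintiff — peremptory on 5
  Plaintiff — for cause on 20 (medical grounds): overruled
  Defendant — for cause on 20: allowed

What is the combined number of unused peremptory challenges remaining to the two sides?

Plaintiff allotment: 3 base + 2 multi-party = 5. Defendant allotment: 3.
Plaintiff peremptories used: #21, #8, #17, #15, #5 — 5 (for-cause on #19, #9, #6, #4, #5, #20 don't count).
Defendant peremptories used: #11, #3, #22 — 3 (for-cause on #23, #13, #7, #20 don't count).
Remaining: (5 − 5) + (3 − 3) = 0.

0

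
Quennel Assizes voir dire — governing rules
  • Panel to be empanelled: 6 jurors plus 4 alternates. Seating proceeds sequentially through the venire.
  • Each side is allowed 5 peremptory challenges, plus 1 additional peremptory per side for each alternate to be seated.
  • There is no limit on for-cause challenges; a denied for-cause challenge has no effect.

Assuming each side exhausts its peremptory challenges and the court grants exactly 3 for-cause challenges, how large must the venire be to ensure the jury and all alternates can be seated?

31

Seats to fill: 6 + 4 alternates = 10.
Peremptories: 5 + 1×4 = 9 per side × 2 sides = 18.
For-cause removals: 3.
Minimum venire: 10 + 18 + 3 = 31.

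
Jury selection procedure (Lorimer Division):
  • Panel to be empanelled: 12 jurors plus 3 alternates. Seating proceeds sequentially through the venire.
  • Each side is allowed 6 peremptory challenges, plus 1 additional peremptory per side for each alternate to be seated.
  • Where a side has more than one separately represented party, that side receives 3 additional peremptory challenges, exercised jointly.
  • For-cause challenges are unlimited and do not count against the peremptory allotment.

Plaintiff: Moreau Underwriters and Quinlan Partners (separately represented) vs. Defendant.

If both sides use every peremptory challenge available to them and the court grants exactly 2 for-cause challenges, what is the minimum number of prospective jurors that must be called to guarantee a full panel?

38

Seats to fill: 12 + 3 alternates = 15.
Peremptories — Plaintiff: 6 + 1×3 + 3 = 12; Defendant: 6 + 1×3 = 9; total 21.
For-cause removals: 2.
Minimum venire: 15 + 21 + 2 = 38.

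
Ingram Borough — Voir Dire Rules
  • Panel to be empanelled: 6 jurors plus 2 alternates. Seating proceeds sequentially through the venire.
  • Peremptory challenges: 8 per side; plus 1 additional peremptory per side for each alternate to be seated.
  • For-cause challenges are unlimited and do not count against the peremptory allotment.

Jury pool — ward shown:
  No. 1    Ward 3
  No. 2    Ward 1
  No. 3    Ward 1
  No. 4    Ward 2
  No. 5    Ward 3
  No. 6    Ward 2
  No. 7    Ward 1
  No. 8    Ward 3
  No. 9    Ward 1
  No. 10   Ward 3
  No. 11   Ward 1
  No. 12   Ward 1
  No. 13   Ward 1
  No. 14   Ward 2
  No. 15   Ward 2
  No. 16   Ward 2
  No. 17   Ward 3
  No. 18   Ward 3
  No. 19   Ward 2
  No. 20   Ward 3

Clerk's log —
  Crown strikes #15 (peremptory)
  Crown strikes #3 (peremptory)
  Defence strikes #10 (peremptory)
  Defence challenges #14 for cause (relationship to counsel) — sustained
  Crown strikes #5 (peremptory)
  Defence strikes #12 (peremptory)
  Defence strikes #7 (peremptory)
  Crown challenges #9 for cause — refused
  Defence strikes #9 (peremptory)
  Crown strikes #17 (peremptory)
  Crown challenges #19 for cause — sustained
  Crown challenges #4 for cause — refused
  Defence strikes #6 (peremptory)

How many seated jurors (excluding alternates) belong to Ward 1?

3

Removed: #3, #5, #6, #7, #9, #10, #12, #14, #15, #17, #19.
Seated jurors 1–6: #1, #2, #4, #8, #11, #13 (alternates #16, #18 not counted).
Of those, in Ward 1: #2, #11, #13 → 3.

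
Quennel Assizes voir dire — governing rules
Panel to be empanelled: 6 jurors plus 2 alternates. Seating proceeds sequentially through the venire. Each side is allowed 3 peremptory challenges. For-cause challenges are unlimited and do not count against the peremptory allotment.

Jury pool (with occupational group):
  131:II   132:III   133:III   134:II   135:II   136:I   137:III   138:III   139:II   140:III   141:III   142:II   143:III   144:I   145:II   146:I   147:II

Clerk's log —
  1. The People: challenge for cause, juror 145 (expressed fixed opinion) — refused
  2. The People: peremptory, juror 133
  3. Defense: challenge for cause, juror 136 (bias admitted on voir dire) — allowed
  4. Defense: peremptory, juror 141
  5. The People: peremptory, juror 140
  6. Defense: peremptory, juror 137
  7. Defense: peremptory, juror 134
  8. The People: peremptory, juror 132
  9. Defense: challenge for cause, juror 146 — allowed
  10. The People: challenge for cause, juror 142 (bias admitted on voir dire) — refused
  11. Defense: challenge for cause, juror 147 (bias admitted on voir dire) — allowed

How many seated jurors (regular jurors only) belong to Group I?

0

Removed: #132, #133, #134, #136, #137, #140, #141, #146, #147.
Seated jurors 1–6: #131, #135, #138, #139, #142, #143 (alternates #144, #145 not counted).
None of those are in Group I → 0.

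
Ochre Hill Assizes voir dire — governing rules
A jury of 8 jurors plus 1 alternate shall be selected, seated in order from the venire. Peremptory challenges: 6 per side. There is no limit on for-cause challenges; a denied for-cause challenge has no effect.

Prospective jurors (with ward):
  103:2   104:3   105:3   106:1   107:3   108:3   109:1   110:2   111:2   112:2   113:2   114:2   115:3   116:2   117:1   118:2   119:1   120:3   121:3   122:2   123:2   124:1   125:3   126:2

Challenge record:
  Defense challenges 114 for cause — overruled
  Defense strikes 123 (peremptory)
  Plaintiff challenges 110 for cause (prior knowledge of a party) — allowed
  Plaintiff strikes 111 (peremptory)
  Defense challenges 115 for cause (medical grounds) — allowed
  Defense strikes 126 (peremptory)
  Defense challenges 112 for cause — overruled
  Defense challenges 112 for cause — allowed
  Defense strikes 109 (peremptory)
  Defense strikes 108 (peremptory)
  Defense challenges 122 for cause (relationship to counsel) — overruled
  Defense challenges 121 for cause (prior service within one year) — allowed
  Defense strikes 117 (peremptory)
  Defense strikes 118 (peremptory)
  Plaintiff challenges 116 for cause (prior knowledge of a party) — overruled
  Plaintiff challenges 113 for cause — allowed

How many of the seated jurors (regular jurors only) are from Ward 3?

Removed: #108, #109, #110, #111, #112, #113, #115, #117, #118, #121, #123, #126.
Seated jurors 1–8: #103, #104, #105, #106, #107, #114, #116, #119 (alternates #120 not counted).
Of those, in Ward 3: #104, #105, #107 → 3.

3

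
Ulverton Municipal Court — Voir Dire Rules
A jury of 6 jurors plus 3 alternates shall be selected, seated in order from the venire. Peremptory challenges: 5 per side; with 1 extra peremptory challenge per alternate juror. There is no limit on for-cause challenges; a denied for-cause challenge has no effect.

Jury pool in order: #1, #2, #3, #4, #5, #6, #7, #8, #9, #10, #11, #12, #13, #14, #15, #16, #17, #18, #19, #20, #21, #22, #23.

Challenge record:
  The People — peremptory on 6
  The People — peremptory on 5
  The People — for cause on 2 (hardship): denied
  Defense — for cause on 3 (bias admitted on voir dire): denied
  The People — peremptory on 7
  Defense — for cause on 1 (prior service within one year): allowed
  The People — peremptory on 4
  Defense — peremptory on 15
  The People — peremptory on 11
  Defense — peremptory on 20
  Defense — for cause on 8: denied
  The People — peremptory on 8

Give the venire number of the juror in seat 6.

13

Removed: #1, #4, #5, #6, #7, #8, #11, #15, #20. (#2, #3 stay — for-cause denied.)
Seating in order: seats 1–6 → #2, #3, #9, #10, #12, #13; alternates → #14, #16, #17.
So seat 6 is #13.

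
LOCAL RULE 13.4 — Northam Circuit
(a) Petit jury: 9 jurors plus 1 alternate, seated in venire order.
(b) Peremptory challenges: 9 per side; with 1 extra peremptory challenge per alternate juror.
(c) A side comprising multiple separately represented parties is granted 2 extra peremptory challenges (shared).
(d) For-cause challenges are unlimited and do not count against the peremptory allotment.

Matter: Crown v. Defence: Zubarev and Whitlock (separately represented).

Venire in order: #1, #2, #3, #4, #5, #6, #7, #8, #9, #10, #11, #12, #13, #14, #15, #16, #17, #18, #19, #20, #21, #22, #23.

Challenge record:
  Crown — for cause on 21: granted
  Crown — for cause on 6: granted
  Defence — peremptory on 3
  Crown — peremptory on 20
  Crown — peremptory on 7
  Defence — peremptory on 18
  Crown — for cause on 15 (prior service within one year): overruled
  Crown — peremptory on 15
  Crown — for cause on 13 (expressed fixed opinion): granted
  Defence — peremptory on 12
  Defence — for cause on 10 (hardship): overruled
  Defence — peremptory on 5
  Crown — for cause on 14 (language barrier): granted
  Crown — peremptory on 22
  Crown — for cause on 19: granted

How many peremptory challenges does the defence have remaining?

Defence allotment: 9 base + 1 × 1 alternate + 2 multi-party = 12.
Defence peremptories used: #3, #18, #12, #5 — 4 (the for-cause on #10 doesn't count).
Remaining: 12 − 4 = 8.

8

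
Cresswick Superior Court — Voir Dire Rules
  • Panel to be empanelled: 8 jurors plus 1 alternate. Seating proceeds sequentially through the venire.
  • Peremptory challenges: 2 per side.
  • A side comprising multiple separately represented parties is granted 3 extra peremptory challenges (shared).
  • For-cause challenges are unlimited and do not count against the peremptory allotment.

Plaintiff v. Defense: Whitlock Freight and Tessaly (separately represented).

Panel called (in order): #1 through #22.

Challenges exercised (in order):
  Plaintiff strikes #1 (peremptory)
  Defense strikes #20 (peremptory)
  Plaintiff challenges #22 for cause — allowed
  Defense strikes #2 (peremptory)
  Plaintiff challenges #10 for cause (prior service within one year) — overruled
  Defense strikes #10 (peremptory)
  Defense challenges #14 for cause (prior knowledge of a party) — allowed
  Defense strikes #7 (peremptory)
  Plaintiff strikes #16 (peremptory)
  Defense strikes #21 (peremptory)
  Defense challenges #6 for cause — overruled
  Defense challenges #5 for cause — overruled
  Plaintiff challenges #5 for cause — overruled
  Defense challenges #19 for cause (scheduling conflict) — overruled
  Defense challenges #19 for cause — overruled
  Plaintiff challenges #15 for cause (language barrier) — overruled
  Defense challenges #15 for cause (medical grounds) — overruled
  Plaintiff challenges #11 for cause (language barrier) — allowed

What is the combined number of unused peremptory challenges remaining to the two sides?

0

Plaintiff allotment: 2. Defense allotment: 2 base + 3 multi-party = 5.
Plaintiff peremptories used: #1, #16 — 2 (for-cause on #22, #10, #5, #15, #11 don't count).
Defense peremptories used: #20, #2, #10, #7, #21 — 5 (for-cause on #14, #6, #5, #19, #19, #15 don't count).
Remaining: (2 − 2) + (5 − 5) = 0.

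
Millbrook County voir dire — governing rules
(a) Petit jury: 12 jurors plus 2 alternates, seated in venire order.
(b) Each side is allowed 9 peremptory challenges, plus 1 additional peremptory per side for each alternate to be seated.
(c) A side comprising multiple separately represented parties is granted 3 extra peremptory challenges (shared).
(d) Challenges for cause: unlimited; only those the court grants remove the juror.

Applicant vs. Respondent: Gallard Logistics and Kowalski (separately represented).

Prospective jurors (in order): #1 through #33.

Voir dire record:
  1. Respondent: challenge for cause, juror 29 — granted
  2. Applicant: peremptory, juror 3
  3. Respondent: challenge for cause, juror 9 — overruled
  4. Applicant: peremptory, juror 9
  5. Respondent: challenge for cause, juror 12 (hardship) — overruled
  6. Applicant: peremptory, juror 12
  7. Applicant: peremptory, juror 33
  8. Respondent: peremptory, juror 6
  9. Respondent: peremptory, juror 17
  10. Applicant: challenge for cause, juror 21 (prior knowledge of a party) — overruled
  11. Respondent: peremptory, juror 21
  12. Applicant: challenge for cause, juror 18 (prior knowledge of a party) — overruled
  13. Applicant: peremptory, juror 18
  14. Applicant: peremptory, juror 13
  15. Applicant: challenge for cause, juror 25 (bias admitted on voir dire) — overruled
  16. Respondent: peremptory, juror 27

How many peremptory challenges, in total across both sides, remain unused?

Applicant allotment: 9 base + 1 × 2 alternates = 11. Respondent allotment: 9 base + 1 × 2 alternates + 3 multi-party = 14.
Applicant peremptories used: #3, #9, #12, #33, #18, #13 — 6 (for-cause on #21, #18, #25 don't count).
Respondent peremptories used: #6, #17, #21, #27 — 4 (for-cause on #29, #9, #12 don't count).
Remaining: (11 − 6) + (14 − 4) = 15.

15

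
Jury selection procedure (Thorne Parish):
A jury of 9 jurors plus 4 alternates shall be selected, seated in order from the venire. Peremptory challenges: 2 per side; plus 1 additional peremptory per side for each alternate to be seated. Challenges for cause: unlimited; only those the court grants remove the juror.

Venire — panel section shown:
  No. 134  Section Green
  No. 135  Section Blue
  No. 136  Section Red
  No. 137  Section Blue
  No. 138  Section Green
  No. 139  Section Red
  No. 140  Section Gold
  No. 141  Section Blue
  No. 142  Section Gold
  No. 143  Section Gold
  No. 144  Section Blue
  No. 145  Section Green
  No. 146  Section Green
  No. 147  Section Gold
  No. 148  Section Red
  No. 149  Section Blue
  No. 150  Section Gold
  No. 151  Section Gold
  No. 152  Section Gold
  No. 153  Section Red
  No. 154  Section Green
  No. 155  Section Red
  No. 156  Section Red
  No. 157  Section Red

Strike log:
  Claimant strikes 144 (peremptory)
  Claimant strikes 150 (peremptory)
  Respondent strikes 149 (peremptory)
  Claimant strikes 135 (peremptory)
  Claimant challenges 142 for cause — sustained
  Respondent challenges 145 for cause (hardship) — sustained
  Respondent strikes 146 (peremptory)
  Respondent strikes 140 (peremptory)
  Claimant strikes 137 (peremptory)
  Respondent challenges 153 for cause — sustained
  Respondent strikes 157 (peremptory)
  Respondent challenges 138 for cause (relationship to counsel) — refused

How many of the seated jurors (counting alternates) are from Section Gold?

Removed: #135, #137, #140, #142, #144, #145, #146, #149, #150, #153, #157.
Seated (13 incl. alternates): #134, #136, #138, #139, #141, #143, #147, #148, #151, #152, #154, #155, #156.
Of those, in Section Gold: #143, #147, #151, #152 → 4.

4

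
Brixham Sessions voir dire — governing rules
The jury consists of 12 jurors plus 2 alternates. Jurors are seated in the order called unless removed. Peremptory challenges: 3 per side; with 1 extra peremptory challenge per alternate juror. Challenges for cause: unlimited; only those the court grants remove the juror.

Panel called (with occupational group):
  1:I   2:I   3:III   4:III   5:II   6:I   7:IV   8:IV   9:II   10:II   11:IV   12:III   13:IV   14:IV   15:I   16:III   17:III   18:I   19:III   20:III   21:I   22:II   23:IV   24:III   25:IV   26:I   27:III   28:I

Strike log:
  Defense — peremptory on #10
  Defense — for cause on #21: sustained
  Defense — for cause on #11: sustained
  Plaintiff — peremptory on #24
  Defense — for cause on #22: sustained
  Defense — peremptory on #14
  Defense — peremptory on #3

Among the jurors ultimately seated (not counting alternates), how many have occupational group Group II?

2

Removed: #3, #10, #11, #14, #21, #22, #24.
Seated jurors 1–12: #1, #2, #4, #5, #6, #7, #8, #9, #12, #13, #15, #16 (alternates #17, #18 not counted).
Of those, in Group II: #5, #9 → 2.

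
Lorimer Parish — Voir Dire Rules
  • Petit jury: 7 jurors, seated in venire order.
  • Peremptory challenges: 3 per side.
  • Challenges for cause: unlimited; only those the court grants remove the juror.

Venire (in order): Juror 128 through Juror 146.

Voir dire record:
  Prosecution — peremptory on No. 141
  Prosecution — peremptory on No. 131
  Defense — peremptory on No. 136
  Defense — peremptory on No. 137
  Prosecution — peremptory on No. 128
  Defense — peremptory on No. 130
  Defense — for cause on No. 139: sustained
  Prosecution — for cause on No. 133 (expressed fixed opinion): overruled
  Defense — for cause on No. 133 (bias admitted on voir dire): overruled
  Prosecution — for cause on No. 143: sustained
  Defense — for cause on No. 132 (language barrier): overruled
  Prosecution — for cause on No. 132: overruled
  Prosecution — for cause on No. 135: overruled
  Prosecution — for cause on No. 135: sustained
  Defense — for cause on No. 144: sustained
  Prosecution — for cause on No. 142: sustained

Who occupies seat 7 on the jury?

145

Removed: #128, #130, #131, #135, #136, #137, #139, #141, #142, #143, #144. (#132, #133 stay — for-cause denied.)
Filling seats in venire order through position 7: #129, #132, #133, #134, #138, #140, #145.
So seat 7 is #145.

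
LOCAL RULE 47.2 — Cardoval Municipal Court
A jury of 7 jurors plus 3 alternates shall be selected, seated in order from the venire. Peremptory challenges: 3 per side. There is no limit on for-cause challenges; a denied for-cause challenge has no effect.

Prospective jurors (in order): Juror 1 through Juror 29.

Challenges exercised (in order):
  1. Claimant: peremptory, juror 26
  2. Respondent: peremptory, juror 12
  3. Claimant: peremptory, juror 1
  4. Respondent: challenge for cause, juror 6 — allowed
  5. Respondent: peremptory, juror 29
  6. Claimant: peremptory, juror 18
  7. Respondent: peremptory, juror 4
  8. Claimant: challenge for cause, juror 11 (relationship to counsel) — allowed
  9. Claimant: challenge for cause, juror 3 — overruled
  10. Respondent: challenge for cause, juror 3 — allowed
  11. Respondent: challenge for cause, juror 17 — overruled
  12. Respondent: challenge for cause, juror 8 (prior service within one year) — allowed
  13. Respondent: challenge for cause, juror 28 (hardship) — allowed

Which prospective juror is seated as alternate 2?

16

Removed: #1, #3, #4, #6, #8, #11, #12, #18, #26, #28, #29. (#17 stays — for-cause denied.)
Seating in order: seats 1–7 → #2, #5, #7, #9, #10, #13, #14; alternates → #15, #16, #17.
So alternate 2 is #16.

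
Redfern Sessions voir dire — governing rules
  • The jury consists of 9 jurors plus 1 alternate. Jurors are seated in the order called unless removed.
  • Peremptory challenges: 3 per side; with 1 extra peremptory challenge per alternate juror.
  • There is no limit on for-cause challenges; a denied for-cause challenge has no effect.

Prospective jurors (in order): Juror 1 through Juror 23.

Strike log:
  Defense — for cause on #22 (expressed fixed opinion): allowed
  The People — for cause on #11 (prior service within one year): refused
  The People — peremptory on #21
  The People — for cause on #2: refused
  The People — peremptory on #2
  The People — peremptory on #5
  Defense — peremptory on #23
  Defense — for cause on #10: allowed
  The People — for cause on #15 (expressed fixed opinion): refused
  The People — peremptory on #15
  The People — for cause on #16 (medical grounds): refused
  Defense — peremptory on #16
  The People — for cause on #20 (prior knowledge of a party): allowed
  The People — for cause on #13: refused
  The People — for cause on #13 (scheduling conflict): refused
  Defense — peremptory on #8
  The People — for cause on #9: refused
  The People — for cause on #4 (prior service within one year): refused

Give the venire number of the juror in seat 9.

Removed: #2, #5, #8, #10, #15, #16, #20, #21, #22, #23. (#4, #9, #11, #13 stay — for-cause denied.)
Seating in order: seats 1–9 → #1, #3, #4, #6, #7, #9, #11, #12, #13; alternates → #14.
So seat 9 is #13.

13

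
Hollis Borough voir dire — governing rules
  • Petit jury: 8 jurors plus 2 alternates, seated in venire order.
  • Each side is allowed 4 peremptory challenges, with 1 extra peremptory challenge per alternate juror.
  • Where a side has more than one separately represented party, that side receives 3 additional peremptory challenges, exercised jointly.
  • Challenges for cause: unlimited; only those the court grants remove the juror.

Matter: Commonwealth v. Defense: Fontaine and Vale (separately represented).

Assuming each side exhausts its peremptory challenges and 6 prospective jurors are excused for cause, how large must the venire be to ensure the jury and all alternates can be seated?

Seats to fill: 8 + 2 alternates = 10.
Peremptories — Commonwealth: 4 + 1×2 = 6; Defense: 4 + 1×2 + 3 = 9; total 15.
For-cause removals: 6.
Minimum venire: 10 + 15 + 6 = 31.

31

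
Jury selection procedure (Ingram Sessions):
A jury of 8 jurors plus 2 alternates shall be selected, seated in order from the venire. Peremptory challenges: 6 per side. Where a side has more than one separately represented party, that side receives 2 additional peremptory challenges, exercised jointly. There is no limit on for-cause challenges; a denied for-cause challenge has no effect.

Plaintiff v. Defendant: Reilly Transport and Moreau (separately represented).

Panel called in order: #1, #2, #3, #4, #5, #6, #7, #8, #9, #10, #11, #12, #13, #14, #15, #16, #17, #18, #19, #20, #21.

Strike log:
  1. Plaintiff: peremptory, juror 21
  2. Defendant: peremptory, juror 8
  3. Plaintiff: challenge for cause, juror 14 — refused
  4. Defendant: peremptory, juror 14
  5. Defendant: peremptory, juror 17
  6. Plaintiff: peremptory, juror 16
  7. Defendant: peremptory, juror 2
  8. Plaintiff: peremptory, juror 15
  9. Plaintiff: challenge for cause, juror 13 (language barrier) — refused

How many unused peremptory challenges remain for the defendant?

Defendant allotment: 6 base + 2 multi-party = 8.
Defendant peremptories used: #8, #14, #17, #2 — 4.
Remaining: 8 − 4 = 4.

4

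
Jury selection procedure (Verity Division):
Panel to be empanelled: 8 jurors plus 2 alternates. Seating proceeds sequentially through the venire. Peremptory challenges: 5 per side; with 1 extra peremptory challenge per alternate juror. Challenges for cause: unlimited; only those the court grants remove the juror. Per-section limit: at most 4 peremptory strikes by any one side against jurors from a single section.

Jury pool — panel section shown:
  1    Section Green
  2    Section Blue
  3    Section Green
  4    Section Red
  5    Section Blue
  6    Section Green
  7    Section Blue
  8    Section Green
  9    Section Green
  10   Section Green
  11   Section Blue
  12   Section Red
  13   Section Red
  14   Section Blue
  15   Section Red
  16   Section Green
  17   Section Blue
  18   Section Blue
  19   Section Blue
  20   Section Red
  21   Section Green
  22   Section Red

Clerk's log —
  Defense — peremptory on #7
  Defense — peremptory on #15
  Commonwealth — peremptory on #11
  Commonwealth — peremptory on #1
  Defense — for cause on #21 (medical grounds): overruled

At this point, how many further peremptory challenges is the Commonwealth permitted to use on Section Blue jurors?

3

Commonwealth peremptories so far: #11, #1 — 2 of 7 used, 5 left overall.
Against Section Blue: #11 — 1 used; per-section cap 4 leaves 3.
Binding limit: min(5, 3) = 3.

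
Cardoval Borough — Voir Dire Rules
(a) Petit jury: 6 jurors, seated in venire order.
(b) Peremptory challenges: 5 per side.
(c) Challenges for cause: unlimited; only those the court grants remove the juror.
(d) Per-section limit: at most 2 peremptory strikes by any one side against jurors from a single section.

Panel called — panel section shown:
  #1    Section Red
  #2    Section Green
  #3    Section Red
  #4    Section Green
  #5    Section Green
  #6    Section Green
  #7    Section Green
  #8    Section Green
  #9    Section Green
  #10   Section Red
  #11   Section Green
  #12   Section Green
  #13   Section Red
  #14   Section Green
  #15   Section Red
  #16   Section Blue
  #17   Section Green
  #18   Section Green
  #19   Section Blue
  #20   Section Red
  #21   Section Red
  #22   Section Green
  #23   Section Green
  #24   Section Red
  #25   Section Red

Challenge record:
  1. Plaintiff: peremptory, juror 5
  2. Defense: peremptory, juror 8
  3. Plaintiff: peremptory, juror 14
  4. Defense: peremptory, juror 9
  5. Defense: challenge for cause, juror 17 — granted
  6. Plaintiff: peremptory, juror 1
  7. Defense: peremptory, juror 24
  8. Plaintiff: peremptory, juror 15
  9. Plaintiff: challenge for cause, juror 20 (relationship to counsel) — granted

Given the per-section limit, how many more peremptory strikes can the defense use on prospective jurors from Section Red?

Defense peremptories so far: #8, #9, #24 — 3 of 5 used, 2 left overall.
Against Section Red: #24 — 1 used; per-section cap 2 leaves 1.
Binding limit: min(2, 1) = 1.

1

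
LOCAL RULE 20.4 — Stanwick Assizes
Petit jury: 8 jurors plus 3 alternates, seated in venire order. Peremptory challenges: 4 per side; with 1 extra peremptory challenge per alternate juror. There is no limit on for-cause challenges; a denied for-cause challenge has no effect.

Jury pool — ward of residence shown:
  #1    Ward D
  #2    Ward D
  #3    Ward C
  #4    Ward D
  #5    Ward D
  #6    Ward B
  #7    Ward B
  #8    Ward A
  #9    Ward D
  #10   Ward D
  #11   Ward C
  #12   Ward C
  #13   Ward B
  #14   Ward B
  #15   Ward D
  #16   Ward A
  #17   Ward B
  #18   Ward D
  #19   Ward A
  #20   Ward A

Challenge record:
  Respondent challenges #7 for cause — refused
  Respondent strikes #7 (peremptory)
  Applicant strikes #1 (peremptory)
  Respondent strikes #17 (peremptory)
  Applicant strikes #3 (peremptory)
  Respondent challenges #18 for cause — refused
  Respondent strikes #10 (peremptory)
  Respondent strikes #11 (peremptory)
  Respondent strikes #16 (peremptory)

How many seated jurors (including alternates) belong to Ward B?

Removed: #1, #3, #7, #10, #11, #16, #17.
Seated (11 incl. alternates): #2, #4, #5, #6, #8, #9, #12, #13, #14, #15, #18.
Of those, in Ward B: #6, #13, #14 → 3.

3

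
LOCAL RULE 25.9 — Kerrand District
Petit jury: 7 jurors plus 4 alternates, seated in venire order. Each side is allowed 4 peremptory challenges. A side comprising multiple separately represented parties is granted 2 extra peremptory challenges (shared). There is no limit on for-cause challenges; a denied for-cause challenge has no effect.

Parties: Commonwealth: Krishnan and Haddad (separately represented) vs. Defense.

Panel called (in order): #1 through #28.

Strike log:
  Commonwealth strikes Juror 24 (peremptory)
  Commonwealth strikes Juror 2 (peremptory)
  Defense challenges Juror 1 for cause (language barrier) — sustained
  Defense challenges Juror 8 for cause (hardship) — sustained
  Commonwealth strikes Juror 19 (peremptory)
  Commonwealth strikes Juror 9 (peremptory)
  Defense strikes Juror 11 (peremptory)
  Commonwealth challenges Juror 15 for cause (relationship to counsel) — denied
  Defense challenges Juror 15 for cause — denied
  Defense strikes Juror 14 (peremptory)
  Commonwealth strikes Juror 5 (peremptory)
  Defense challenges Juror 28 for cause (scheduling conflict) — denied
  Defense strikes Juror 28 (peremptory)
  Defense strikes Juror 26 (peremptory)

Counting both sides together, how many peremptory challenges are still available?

1

Commonwealth allotment: 4 base + 2 multi-party = 6. Defense allotment: 4.
Commonwealth peremptories used: #24, #2, #19, #9, #5 — 5 (the for-cause on #15 doesn't count).
Defense peremptories used: #11, #14, #28, #26 — 4 (for-cause on #1, #8, #15, #28 don't count).
Remaining: (6 − 5) + (4 − 4) = 1.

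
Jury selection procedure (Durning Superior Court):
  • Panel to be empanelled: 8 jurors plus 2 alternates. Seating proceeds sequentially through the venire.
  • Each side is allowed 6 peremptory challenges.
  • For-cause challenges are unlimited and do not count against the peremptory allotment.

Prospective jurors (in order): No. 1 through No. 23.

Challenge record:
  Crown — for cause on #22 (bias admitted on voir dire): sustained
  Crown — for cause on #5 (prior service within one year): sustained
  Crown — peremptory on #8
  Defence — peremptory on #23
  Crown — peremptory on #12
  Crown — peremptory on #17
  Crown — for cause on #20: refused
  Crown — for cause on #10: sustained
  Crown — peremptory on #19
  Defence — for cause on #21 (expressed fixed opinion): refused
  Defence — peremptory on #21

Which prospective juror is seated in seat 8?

Removed: #5, #8, #10, #12, #17, #19, #21, #22, #23. (#20 stays — for-cause denied.)
Seating in order: seats 1–8 → #1, #2, #3, #4, #6, #7, #9, #11; alternates → #13, #14.
So seat 8 is #11.

11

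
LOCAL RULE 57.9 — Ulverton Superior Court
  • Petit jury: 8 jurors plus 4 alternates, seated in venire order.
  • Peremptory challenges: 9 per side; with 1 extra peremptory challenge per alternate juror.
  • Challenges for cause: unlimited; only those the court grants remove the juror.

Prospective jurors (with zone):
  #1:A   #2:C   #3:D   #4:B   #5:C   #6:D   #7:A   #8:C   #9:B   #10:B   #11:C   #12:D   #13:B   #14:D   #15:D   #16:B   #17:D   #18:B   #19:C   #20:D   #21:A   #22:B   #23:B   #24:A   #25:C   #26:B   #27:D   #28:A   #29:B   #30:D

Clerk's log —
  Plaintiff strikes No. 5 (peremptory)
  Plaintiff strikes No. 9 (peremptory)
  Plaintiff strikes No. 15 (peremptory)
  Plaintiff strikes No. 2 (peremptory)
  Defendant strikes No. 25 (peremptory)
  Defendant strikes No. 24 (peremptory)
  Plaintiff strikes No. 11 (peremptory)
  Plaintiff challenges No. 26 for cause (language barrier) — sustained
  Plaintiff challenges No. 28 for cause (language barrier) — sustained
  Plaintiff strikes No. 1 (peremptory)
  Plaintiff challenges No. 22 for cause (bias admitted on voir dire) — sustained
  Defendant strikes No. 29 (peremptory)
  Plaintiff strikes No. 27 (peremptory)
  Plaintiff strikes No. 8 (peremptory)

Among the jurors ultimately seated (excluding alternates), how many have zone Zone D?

4

Removed: #1, #2, #5, #8, #9, #11, #15, #22, #24, #25, #26, #27, #28, #29.
Seated jurors 1–8: #3, #4, #6, #7, #10, #12, #13, #14 (alternates #16, #17, #18, #19 not counted).
Of those, in Zone D: #3, #6, #12, #14 → 4.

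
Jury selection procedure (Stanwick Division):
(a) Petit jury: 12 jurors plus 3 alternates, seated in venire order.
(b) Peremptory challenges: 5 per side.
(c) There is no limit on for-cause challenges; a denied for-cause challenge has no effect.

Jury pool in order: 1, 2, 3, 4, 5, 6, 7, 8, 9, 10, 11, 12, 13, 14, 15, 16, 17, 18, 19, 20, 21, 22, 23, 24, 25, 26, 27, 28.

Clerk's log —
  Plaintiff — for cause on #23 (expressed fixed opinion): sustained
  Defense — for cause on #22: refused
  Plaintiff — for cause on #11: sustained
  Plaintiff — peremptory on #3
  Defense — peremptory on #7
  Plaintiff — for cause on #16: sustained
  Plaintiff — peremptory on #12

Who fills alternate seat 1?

Removed: #3, #7, #11, #12, #16, #23. (#22 stays — for-cause denied.)
Seating in order: seats 1–12 → #1, #2, #4, #5, #6, #8, #9, #10, #13, #14, #15, #17; alternates → #18, #19, #20.
So alternate 1 is #18.

18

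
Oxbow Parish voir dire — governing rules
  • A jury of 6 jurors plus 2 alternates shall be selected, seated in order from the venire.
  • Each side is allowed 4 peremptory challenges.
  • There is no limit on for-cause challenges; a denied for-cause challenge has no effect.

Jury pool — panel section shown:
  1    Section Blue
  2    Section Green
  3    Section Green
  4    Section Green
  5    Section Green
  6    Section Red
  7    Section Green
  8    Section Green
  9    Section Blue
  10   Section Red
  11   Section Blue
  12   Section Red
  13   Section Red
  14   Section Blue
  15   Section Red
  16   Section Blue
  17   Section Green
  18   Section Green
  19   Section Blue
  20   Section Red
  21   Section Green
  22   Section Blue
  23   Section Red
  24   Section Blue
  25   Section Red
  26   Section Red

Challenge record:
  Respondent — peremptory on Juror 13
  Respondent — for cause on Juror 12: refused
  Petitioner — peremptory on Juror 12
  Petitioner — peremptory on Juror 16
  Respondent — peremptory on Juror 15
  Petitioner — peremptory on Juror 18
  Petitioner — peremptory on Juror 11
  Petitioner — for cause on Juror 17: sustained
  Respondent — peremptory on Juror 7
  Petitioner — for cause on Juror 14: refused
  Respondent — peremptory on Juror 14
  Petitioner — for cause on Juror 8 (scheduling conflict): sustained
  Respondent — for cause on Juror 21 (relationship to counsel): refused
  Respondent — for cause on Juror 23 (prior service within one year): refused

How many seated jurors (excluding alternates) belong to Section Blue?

Removed: #7, #8, #11, #12, #13, #14, #15, #16, #17, #18.
Seated jurors 1–6: #1, #2, #3, #4, #5, #6 (alternates #9, #10 not counted).
Of those, in Section Blue: #1 → 1.

1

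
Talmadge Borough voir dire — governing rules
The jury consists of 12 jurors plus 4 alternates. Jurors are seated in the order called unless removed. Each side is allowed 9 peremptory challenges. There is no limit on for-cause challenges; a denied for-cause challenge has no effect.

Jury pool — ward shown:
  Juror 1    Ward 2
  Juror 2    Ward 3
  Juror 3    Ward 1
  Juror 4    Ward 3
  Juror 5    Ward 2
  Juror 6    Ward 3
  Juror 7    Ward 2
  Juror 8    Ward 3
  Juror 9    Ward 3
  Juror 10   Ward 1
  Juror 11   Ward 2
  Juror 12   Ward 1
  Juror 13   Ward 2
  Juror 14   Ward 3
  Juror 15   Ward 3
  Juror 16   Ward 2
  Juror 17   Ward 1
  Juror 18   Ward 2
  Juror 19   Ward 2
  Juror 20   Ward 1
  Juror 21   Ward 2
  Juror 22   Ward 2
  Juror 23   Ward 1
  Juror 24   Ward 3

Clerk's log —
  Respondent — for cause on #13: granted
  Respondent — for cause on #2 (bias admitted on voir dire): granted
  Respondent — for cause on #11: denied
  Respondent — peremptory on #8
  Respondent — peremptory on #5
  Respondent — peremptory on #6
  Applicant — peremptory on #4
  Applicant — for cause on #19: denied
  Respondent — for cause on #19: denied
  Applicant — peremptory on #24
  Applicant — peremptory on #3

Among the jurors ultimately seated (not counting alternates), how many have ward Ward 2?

6

Removed: #2, #3, #4, #5, #6, #8, #13, #24.
Seated jurors 1–12: #1, #7, #9, #10, #11, #12, #14, #15, #16, #17, #18, #19 (alternates #20, #21, #22, #23 not counted).
Of those, in Ward 2: #1, #7, #11, #16, #18, #19 → 6.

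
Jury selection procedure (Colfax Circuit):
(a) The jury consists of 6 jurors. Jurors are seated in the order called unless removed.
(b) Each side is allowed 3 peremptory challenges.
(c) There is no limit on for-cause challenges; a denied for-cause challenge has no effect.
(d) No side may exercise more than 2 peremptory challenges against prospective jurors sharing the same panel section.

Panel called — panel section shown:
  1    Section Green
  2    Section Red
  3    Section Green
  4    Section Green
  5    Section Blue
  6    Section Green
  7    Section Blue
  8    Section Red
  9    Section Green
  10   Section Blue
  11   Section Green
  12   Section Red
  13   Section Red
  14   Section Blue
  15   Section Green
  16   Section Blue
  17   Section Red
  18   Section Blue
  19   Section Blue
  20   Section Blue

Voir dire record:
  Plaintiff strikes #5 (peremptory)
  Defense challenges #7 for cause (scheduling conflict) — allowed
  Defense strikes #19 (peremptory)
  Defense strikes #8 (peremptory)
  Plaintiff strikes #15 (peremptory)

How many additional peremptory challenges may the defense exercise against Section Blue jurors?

1

Defense peremptories so far: #19, #8 — 2 of 3 used, 1 left overall.
Against Section Blue: #19 — 1 used; per-section cap 2 leaves 1.
Binding limit: min(1, 1) = 1.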